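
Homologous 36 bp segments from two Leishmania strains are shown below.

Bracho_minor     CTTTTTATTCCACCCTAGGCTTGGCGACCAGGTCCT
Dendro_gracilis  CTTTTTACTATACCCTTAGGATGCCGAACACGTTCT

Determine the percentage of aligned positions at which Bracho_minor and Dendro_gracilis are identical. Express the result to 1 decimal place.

Mismatches occur at site 8 (T↔C), site 10 (C↔A), site 11 (C↔T), site 17 (A↔T), site 18 (G↔A), site 20 (C↔G), site 21 (T↔A), site 24 (G↔C), site 28 (C↔A), site 31 (G↔C), site 34 (C↔T).
25 of the 36 sites match, so the percent identity is 25/36 × 100 = 69.4%.

69.4%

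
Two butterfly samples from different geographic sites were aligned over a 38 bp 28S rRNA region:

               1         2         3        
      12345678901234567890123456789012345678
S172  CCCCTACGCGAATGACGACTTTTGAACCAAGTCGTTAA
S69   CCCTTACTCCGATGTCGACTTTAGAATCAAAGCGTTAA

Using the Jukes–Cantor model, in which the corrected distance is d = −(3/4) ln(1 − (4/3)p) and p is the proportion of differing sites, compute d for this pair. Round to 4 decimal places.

Differing sites — 4:C/T; 8:G/T; 10:G/C; 11:A/G; 15:A/T; 23:T/A; 27:C/T; 31:G/A; 32:T/G.
p = 9/38 = 0.236842.
d = −0.75 · ln(1 − (4/3)·0.236842) = −0.75 · ln(0.684211) = −0.75 · (-0.379489) = 0.2846.

0.2846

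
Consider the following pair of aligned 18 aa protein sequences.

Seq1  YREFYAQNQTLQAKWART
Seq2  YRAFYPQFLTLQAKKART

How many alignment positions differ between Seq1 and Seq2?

The sequences differ at positions 3 (E/A), 6 (A/P), 8 (N/F), 9 (Q/L), 15 (W/K).
That gives 5 mismatches out of 18 aligned sites, so the Hamming distance is 5.

5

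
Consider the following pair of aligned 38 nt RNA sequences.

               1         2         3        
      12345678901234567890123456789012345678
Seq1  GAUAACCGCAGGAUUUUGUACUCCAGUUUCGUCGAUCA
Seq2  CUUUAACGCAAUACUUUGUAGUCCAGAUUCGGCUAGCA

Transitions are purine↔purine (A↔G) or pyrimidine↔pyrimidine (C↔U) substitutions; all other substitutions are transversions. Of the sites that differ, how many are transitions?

2

The sequences differ at positions 1 (G/C, transversion), 2 (A/U, transversion), 4 (A/U, transversion), 6 (C/A, transversion), 11 (G/A, transition), 12 (G/U, transversion), 14 (U/C, transition), 21 (C/G, transversion), 27 (U/A, transversion), 32 (U/G, transversion), 34 (G/U, transversion), 36 (U/G, transversion).
Of the 12 differences, 2 transitions and 10 transversions, so the answer is 2.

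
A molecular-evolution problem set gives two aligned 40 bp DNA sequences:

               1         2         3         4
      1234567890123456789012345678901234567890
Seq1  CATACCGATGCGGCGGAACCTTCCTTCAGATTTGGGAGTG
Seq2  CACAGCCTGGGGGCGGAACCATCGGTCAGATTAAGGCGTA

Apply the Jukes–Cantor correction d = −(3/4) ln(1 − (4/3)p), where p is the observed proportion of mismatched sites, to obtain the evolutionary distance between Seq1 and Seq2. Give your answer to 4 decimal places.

0.4260

The sequences differ at positions 3 (T/C), 5 (C/G), 7 (G/C), 8 (A/T), 9 (T/G), 11 (C/G), 21 (T/A), 24 (C/G), 25 (T/G), 33 (T/A), 34 (G/A), 37 (A/C), 40 (G/A).
p = 13/40 = 0.325000.
d = −0.75 · ln(1 − (4/3)·0.325000) = −0.75 · ln(0.566667) = −0.75 · (-0.567983) = 0.4260.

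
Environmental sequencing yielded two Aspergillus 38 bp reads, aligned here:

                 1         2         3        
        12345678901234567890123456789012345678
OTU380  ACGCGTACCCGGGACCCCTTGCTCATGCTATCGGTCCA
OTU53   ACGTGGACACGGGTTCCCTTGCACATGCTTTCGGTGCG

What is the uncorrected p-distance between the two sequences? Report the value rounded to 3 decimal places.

0.237

The sequences differ at positions 4 (C/T), 6 (T/G), 9 (C/A), 14 (A/T), 15 (C/T), 23 (T/A), 30 (A/T), 36 (C/G), 38 (A/G).
There are 9 differences over 38 sites, so p = 9/38 = 0.237.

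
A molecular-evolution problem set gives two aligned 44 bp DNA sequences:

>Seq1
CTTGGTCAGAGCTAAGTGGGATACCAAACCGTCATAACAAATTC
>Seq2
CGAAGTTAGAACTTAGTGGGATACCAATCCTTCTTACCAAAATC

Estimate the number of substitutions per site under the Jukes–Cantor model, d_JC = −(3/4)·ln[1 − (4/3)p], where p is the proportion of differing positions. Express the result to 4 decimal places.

0.3041

Mismatches occur at site 2 (T↔G), site 3 (T↔A), site 4 (G↔A), site 7 (C↔T), site 11 (G↔A), site 14 (A↔T), site 28 (A↔T), site 31 (G↔T), site 34 (A↔T), site 37 (A↔C), site 42 (T↔A).
p = 11/44 = 0.250000.
d = −0.75 · ln(1 − (4/3)·0.250000) = −0.75 · ln(0.666667) = −0.75 · (-0.405465) = 0.3041.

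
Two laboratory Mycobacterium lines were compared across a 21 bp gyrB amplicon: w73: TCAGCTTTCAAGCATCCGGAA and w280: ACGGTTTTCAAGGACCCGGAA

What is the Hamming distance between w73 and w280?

5

Mismatches occur at site 1 (T↔A), site 3 (A↔G), site 5 (C↔T), site 13 (C↔G), site 15 (T↔C).
That gives 5 mismatches out of 21 aligned sites, so the Hamming distance is 5.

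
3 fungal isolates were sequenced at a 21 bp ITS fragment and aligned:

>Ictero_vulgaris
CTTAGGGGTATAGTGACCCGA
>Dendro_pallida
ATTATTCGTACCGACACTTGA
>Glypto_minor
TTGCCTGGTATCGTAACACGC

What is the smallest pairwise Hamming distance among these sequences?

9

Pairwise Hamming distances:
  Ictero_vulgaris vs Dendro_pallida: 10
  Ictero_vulgaris vs Glypto_minor: 9
  Dendro_pallida vs Glypto_minor: 11
The smallest is 9, between Ictero_vulgaris and Glypto_minor.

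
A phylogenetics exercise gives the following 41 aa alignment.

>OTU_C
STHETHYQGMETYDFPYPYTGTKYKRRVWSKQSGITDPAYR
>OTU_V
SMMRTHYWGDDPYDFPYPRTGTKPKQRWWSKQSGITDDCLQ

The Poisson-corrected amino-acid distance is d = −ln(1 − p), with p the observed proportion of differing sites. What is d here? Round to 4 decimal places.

The sequences differ at positions 2 (T/M), 3 (H/M), 4 (E/R), 8 (Q/W), 10 (M/D), 11 (E/D), 12 (T/P), 19 (Y/R), 24 (Y/P), 26 (R/Q), 28 (V/W), 38 (P/D), 39 (A/C), 40 (Y/L), 41 (R/Q).
p = 15/41 = 0.365854.
d = −ln(1 − 0.365854) = −ln(0.634146) = 0.4555.

0.4555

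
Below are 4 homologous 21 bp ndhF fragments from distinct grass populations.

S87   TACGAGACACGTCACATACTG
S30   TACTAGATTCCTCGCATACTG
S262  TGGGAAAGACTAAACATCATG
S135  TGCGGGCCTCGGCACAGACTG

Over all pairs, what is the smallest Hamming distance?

Pairwise Hamming distances:
  S87 vs S30: 5
  S87 vs S262: 9
  S87 vs S135: 6
  S30 vs S262: 12
  S30 vs S135: 9
  S262 vs S135: 12
The smallest is 5, between S87 and S30.

5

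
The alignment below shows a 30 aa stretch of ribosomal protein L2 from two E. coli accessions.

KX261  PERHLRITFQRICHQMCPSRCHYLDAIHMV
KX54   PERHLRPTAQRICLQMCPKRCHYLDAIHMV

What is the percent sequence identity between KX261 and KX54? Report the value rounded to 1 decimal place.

86.7%

Differing sites — 7:I/P; 9:F/A; 14:H/L; 19:S/K.
26 of the 30 sites match, so the percent identity is 26/30 × 100 = 86.7%.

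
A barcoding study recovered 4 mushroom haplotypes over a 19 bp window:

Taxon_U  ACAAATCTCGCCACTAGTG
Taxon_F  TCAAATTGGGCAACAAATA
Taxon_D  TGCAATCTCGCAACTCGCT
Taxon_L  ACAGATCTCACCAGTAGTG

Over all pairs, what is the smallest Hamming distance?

Pairwise Hamming distances:
  Taxon_U vs Taxon_F: 8
  Taxon_U vs Taxon_D: 7
  Taxon_U vs Taxon_L: 3
  Taxon_F vs Taxon_D: 10
  Taxon_F vs Taxon_L: 11
  Taxon_D vs Taxon_L: 10
The smallest is 3, between Taxon_U and Taxon_L.

3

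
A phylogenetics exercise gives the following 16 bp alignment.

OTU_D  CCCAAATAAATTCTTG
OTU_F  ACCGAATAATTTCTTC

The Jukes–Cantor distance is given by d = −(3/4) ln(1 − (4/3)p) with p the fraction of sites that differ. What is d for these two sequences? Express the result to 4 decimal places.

0.3041

The sequences differ at positions 1 (C/A), 4 (A/G), 10 (A/T), 16 (G/C).
p = 4/16 = 0.250000.
d = −0.75 · ln(1 − (4/3)·0.250000) = −0.75 · ln(0.666667) = −0.75 · (-0.405465) = 0.3041.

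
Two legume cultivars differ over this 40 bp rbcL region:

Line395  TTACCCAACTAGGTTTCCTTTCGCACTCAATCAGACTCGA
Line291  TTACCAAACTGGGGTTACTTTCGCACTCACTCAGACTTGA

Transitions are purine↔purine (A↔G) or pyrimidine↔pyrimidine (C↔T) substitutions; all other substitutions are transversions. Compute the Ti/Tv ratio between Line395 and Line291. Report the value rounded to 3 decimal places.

0.500

Differing sites — 6:C/A (Tv); 11:A/G (Ti); 14:T/G (Tv); 17:C/A (Tv); 30:A/C (Tv); 38:C/T (Ti).
Of the 6 differences, 2 transitions and 4 transversions, so Ti/Tv = 2/4 = 0.500.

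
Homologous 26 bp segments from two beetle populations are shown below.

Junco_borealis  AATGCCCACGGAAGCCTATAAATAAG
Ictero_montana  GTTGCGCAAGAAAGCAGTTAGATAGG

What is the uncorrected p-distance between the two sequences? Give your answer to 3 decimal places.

0.385

The sequences differ at positions 1 (A/G), 2 (A/T), 6 (C/G), 9 (C/A), 11 (G/A), 16 (C/A), 17 (T/G), 18 (A/T), 21 (A/G), 25 (A/G).
There are 10 differences over 26 sites, so p = 10/26 = 0.385.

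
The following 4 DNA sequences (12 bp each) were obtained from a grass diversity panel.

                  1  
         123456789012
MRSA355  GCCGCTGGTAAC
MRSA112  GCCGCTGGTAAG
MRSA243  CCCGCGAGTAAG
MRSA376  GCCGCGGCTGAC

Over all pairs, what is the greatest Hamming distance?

Pairwise Hamming distances:
  MRSA355 vs MRSA112: 1
  MRSA355 vs MRSA243: 4
  MRSA355 vs MRSA376: 3
  MRSA112 vs MRSA243: 3
  MRSA112 vs MRSA376: 4
  MRSA243 vs MRSA376: 5
The largest is 5, between MRSA243 and MRSA376.

5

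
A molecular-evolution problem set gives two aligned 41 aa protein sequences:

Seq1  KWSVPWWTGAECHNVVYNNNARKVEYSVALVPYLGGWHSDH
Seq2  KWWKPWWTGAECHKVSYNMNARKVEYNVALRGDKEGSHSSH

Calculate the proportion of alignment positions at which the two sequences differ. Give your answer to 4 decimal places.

Differing sites — 3:S/W; 4:V/K; 14:N/K; 16:V/S; 19:N/M; 27:S/N; 31:V/R; 32:P/G; 33:Y/D; 34:L/K; 35:G/E; 37:W/S; 40:D/S.
There are 13 differences over 41 sites, so p = 13/41 = 0.3171.

0.3171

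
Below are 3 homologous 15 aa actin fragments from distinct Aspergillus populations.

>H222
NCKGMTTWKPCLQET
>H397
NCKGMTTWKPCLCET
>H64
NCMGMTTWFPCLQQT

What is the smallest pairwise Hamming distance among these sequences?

Pairwise Hamming distances:
  H222 vs H397: 1
  H222 vs H64: 3
  H397 vs H64: 4
The smallest is 1, between H222 and H397.

1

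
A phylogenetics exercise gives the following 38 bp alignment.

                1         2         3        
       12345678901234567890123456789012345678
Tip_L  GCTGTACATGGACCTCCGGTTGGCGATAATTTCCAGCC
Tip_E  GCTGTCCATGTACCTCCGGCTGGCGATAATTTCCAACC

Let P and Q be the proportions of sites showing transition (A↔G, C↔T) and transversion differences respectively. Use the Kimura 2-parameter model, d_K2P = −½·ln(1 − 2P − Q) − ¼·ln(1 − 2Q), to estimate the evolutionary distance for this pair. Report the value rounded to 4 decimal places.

0.1137

The sequences differ at positions 6 (A/C, transversion), 11 (G/T, transversion), 20 (T/C, transition), 36 (G/A, transition).
Of the 4 differences, 2 transitions and 2 transversions over 38 sites: P = 2/38 = 0.052632, Q = 2/38 = 0.052632.
d = −0.5·ln(0.842104) − 0.25·ln(0.894736) = −0.5·(-0.171852) − 0.25·(-0.111227) = 0.1137.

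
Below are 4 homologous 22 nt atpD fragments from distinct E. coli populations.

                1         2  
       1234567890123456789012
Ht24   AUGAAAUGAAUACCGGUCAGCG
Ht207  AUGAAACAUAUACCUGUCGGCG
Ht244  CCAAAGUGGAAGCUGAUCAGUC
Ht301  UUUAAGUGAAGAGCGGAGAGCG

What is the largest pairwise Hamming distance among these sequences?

15

Pairwise Hamming distances:
  Ht24 vs Ht207: 5
  Ht24 vs Ht244: 11
  Ht24 vs Ht301: 7
  Ht207 vs Ht244: 15
  Ht207 vs Ht301: 12
  Ht244 vs Ht301: 13
The largest is 15, between Ht207 and Ht244.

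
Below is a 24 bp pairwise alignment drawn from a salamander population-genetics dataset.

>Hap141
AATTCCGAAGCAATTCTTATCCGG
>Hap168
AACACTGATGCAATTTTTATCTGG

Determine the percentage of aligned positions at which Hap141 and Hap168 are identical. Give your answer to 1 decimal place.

75.0%

The sequences differ at positions 3 (T/C), 4 (T/A), 6 (C/T), 9 (A/T), 16 (C/T), 22 (C/T).
18 of the 24 sites match, so the percent identity is 18/24 × 100 = 75.0%.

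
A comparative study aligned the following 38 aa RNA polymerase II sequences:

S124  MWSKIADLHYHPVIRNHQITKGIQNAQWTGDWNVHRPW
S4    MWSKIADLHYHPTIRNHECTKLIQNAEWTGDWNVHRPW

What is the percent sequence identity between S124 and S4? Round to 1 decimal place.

The sequences differ at positions 13 (V/T), 18 (Q/E), 19 (I/C), 22 (G/L), 27 (Q/E).
33 of the 38 sites match, so the percent identity is 33/38 × 100 = 86.8%.

86.8%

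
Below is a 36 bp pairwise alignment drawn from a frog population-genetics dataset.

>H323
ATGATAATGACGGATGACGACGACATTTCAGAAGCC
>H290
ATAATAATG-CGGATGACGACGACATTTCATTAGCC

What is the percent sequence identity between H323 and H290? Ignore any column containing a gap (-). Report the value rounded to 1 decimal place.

91.4%

Excluding the 1 gap column leaves 35 comparable sites.
Differing sites — 3:G/A; 31:G/T; 32:A/T.
32 of the 35 comparable sites match, so the percent identity is 32/35 × 100 = 91.4%.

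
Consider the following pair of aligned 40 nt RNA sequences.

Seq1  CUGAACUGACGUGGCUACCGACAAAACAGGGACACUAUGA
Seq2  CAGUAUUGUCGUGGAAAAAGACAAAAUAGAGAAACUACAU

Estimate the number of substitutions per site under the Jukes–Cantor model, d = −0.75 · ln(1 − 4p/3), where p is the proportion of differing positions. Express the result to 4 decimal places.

0.4715

Mismatches occur at site 2 (U↔A), site 4 (A↔U), site 6 (C↔U), site 9 (A↔U), site 15 (C↔A), site 16 (U↔A), site 18 (C↔A), site 19 (C↔A), site 27 (C↔U), site 30 (G↔A), site 33 (C↔A), site 38 (U↔C), site 39 (G↔A), site 40 (A↔U).
p = 14/40 = 0.350000.
d = −0.75 · ln(1 − (4/3)·0.350000) = −0.75 · ln(0.533333) = −0.75 · (-0.628609) = 0.4715.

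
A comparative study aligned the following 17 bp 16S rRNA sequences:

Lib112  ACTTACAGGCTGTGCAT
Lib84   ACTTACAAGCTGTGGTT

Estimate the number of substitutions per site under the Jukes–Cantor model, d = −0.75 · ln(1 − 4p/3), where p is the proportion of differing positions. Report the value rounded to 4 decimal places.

The sequences differ at positions 8 (G/A), 15 (C/G), 16 (A/T).
p = 3/17 = 0.176471.
d = −0.75 · ln(1 − (4/3)·0.176471) = −0.75 · ln(0.764705) = −0.75 · (-0.268265) = 0.2012.

0.2012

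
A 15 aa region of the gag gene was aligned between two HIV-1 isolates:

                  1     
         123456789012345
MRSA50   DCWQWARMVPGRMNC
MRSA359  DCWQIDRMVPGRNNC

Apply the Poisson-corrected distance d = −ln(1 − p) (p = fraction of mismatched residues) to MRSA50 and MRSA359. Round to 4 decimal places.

The sequences differ at positions 5 (W/I), 6 (A/D), 13 (M/N).
p = 3/15 = 0.200000.
d = −ln(1 − 0.200000) = −ln(0.800000) = 0.2231.

0.2231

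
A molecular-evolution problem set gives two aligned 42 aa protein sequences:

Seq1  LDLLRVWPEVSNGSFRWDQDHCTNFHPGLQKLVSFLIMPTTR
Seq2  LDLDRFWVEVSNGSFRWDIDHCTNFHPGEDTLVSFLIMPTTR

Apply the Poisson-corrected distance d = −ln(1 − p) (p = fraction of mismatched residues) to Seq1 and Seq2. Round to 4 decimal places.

0.1823

Mismatches occur at site 4 (L→D), site 6 (V→F), site 8 (P→V), site 19 (Q→I), site 29 (L→E), site 30 (Q→D), site 31 (K→T).
p = 7/42 = 0.166667.
d = −ln(1 − 0.166667) = −ln(0.833333) = 0.1823.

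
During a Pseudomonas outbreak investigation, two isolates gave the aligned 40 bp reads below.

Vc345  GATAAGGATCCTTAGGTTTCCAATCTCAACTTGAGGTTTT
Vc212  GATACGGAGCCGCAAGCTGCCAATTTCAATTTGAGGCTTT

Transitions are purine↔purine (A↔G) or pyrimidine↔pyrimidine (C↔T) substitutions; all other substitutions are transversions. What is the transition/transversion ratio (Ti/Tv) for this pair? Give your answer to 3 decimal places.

The sequences differ at positions 5 (A/C, transversion), 9 (T/G, transversion), 12 (T/G, transversion), 13 (T/C, transition), 15 (G/A, transition), 17 (T/C, transition), 19 (T/G, transversion), 25 (C/T, transition), 30 (C/T, transition), 37 (T/C, transition).
Of the 10 differences, 6 transitions and 4 transversions, so Ti/Tv = 6/4 = 1.500.

1.500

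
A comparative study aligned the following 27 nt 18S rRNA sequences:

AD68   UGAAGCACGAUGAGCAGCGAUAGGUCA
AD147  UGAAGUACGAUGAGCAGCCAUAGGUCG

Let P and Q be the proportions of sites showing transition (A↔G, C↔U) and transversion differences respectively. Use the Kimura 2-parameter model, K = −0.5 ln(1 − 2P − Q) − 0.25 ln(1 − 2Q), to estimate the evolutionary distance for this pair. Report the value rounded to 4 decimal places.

0.1216

Differing sites — 6:C/U (Ti); 19:G/C (Tv); 27:A/G (Ti).
Of the 3 differences, 2 transitions and 1 transversion over 27 sites: P = 2/27 = 0.074074, Q = 1/27 = 0.037037.
d = −0.5·ln(0.814815) − 0.25·ln(0.925926) = −0.5·(-0.204794) − 0.25·(-0.076961) = 0.1216.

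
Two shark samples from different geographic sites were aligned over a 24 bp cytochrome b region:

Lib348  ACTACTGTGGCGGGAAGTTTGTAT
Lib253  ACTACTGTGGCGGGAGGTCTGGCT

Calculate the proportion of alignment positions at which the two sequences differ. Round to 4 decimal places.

0.1667

Differing sites — 16:A/G; 19:T/C; 22:T/G; 23:A/C.
There are 4 differences over 24 sites, so p = 4/24 = 0.1667.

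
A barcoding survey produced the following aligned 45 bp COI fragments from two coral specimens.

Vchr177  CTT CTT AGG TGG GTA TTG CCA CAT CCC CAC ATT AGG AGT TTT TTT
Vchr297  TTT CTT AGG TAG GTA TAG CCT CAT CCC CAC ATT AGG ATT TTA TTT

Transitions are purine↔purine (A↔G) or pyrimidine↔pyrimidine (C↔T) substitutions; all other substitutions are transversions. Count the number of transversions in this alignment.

4

Differing sites — 1:C/T (Ti); 11:G/A (Ti); 17:T/A (Tv); 21:A/T (Tv); 38:G/T (Tv); 42:T/A (Tv).
Of the 6 differences, 2 transitions and 4 transversions, so the answer is 4.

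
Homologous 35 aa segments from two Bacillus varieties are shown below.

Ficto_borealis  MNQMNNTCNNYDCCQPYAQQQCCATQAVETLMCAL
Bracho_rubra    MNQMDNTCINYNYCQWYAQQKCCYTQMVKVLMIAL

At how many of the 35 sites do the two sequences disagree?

Differing sites — 5:N/D; 9:N/I; 12:D/N; 13:C/Y; 16:P/W; 21:Q/K; 24:A/Y; 27:A/M; 29:E/K; 30:T/V; 33:C/I.
That gives 11 mismatches out of 35 aligned sites, so the Hamming distance is 11.

11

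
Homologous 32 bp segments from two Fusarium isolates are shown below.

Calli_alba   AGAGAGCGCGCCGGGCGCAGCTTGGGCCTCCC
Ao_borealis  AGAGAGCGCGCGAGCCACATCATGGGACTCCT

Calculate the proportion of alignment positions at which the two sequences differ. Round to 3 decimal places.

0.250

The sequences differ at positions 12 (C/G), 13 (G/A), 15 (G/C), 17 (G/A), 20 (G/T), 22 (T/A), 27 (C/A), 32 (C/T).
There are 8 differences over 32 sites, so p = 8/32 = 0.250.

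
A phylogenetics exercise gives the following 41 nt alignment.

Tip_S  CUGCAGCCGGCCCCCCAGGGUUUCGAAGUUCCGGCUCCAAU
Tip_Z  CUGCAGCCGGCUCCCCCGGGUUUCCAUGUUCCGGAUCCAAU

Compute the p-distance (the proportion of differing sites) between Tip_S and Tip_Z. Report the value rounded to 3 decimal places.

The sequences differ at positions 12 (C/U), 17 (A/C), 25 (G/C), 27 (A/U), 35 (C/A).
There are 5 differences over 41 sites, so p = 5/41 = 0.122.

0.122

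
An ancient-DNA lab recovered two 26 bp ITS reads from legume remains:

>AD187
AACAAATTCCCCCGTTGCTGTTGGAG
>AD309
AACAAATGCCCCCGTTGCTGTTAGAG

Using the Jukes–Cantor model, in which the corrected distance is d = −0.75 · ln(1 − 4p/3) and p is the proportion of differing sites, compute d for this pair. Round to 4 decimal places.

0.0812

Differing sites — 8:T/G; 23:G/A.
p = 2/26 = 0.076923.
d = −0.75 · ln(1 − (4/3)·0.076923) = −0.75 · ln(0.897436) = −0.75 · (-0.108213) = 0.0812.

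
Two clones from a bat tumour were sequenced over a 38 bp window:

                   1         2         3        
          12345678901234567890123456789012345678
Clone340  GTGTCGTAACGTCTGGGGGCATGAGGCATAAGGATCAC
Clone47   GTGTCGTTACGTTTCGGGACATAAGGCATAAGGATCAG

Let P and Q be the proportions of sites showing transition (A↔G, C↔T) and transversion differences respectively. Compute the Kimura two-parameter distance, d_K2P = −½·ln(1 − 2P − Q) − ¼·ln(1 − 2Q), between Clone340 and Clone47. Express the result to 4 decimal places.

The sequences differ at positions 8 (A/T, transversion), 13 (C/T, transition), 15 (G/C, transversion), 19 (G/A, transition), 23 (G/A, transition), 38 (C/G, transversion).
Of the 6 differences, 3 transitions and 3 transversions over 38 sites: P = 3/38 = 0.078947, Q = 3/38 = 0.078947.
d = −0.5·ln(0.763159) − 0.25·ln(0.842106) = −0.5·(-0.270289) − 0.25·(-0.171849) = 0.1781.

0.1781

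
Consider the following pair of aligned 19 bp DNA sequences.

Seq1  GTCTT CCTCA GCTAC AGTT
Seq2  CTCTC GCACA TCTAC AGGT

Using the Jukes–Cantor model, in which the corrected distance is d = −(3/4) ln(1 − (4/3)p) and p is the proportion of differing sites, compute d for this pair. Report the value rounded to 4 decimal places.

Mismatches occur at site 1 (G↔C), site 5 (T↔C), site 6 (C↔G), site 8 (T↔A), site 11 (G↔T), site 18 (T↔G).
p = 6/19 = 0.315789.
d = −0.75 · ln(1 − (4/3)·0.315789) = −0.75 · ln(0.578948) = −0.75 · (-0.546543) = 0.4099.

0.4099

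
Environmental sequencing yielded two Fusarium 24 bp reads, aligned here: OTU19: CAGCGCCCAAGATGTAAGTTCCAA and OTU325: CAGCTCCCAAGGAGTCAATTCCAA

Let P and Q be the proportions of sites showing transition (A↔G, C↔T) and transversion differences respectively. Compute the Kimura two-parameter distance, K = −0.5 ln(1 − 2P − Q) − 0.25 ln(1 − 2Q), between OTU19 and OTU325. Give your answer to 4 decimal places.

0.2443

Differing sites — 5:G/T (Tv); 12:A/G (Ti); 13:T/A (Tv); 16:A/C (Tv); 18:G/A (Ti).
Of the 5 differences, 2 transitions and 3 transversions over 24 sites: P = 2/24 = 0.083333, Q = 3/24 = 0.125000.
d = −0.5·ln(0.708334) − 0.25·ln(0.750000) = −0.5·(-0.344840) − 0.25·(-0.287682) = 0.2443.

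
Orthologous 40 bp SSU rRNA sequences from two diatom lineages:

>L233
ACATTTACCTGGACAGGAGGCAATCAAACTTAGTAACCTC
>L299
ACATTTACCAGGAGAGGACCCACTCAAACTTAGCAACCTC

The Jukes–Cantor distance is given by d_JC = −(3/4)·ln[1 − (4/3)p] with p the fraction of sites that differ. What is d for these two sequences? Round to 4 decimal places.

0.1674

Mismatches occur at site 10 (T→A), site 14 (C→G), site 19 (G→C), site 20 (G→C), site 23 (A→C), site 34 (T→C).
p = 6/40 = 0.150000.
d = −0.75 · ln(1 − (4/3)·0.150000) = −0.75 · ln(0.800000) = −0.75 · (-0.223144) = 0.1674.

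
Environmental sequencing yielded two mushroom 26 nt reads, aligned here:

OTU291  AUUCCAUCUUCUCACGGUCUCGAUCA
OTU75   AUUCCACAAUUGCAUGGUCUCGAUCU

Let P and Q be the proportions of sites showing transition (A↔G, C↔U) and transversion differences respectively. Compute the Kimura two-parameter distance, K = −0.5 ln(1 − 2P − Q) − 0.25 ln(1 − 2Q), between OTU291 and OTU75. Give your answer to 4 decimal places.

Mismatches occur at site 7 (U↔C, transition), site 8 (C↔A, transversion), site 9 (U↔A, transversion), site 11 (C↔U, transition), site 12 (U↔G, transversion), site 15 (C↔U, transition), site 26 (A↔U, transversion).
Of the 7 differences, 3 transitions and 4 transversions over 26 sites: P = 3/26 = 0.115385, Q = 4/26 = 0.153846.
d = −0.5·ln(0.615384) − 0.25·ln(0.692308) = −0.5·(-0.485509) − 0.25·(-0.367724) = 0.3347.

0.3347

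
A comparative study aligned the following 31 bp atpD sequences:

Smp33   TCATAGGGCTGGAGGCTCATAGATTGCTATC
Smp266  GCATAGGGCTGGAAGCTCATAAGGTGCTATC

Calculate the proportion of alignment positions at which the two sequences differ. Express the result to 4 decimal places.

The sequences differ at positions 1 (T/G), 14 (G/A), 22 (G/A), 23 (A/G), 24 (T/G).
There are 5 differences over 31 sites, so p = 5/31 = 0.1613.

0.1613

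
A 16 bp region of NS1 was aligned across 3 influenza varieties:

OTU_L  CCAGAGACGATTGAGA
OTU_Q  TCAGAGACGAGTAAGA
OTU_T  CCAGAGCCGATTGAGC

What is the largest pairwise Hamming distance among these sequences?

5

Pairwise Hamming distances:
  OTU_L vs OTU_Q: 3
  OTU_L vs OTU_T: 2
  OTU_Q vs OTU_T: 5
The largest is 5, between OTU_Q and OTU_T.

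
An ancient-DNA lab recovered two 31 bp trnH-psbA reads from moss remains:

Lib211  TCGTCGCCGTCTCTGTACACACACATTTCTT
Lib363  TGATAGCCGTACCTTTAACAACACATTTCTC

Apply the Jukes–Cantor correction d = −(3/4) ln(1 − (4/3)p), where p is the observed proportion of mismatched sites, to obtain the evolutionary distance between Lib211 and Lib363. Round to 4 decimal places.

0.4217

Mismatches occur at site 2 (C→G), site 3 (G→A), site 5 (C→A), site 11 (C→A), site 12 (T→C), site 15 (G→T), site 18 (C→A), site 19 (A→C), site 20 (C→A), site 31 (T→C).
p = 10/31 = 0.322581.
d = −0.75 · ln(1 − (4/3)·0.322581) = −0.75 · ln(0.569892) = −0.75 · (-0.562308) = 0.4217.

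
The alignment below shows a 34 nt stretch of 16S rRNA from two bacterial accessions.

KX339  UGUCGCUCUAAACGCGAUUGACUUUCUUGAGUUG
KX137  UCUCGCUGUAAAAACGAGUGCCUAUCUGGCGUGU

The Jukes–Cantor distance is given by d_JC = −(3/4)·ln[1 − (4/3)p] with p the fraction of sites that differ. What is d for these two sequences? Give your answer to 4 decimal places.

0.4234

Mismatches occur at site 2 (G↔C), site 8 (C↔G), site 13 (C↔A), site 14 (G↔A), site 18 (U↔G), site 21 (A↔C), site 24 (U↔A), site 28 (U↔G), site 30 (A↔C), site 33 (U↔G), site 34 (G↔U).
p = 11/34 = 0.323529.
d = −0.75 · ln(1 − (4/3)·0.323529) = −0.75 · ln(0.568628) = −0.75 · (-0.564529) = 0.4234.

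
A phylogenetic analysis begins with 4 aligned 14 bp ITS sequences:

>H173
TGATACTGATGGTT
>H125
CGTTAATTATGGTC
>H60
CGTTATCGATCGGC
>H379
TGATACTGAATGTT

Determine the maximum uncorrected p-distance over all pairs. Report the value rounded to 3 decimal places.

0.571

Pairwise Hamming distances:
  H173 vs H125: 5
  H173 vs H60: 7
  H173 vs H379: 2
  H125 vs H60: 5
  H125 vs H379: 7
  H60 vs H379: 8
The largest is 8 mismatches, between H60 and H379; p = 8/14 = 0.571.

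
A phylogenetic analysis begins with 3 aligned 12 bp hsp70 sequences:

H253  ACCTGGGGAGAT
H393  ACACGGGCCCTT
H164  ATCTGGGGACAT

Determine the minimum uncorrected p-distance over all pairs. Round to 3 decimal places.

0.167

Pairwise Hamming distances:
  H253 vs H393: 6
  H253 vs H164: 2
  H393 vs H164: 6
The smallest is 2 mismatches, between H253 and H164; p = 2/12 = 0.167.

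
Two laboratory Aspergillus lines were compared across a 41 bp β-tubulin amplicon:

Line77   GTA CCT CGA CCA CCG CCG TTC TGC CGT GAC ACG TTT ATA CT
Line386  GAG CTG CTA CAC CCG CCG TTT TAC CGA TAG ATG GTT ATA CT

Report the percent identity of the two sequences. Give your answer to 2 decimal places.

65.85%

Differing sites — 2:T/A; 3:A/G; 5:C/T; 6:T/G; 8:G/T; 11:C/A; 12:A/C; 21:C/T; 23:G/A; 27:T/A; 28:G/T; 30:C/G; 32:C/T; 34:T/G.
27 of the 41 sites match, so the percent identity is 27/41 × 100 = 65.85%.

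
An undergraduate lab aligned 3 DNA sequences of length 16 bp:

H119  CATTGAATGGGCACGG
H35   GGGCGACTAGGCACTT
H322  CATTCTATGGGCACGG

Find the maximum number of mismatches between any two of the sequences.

Pairwise Hamming distances:
  H119 vs H35: 8
  H119 vs H322: 2
  H35 vs H322: 10
The largest is 10, between H35 and H322.

10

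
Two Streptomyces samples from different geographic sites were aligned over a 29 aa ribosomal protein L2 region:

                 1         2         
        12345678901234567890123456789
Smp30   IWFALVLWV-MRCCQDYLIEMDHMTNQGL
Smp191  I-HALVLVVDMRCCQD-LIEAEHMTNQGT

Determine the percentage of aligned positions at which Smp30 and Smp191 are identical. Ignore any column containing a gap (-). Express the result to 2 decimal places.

80.77%

Excluding the 3 gap columns leaves 26 comparable sites.
The sequences differ at positions 3 (F/H), 8 (W/V), 21 (M/A), 22 (D/E), 29 (L/T).
21 of the 26 comparable sites match, so the percent identity is 21/26 × 100 = 80.77%.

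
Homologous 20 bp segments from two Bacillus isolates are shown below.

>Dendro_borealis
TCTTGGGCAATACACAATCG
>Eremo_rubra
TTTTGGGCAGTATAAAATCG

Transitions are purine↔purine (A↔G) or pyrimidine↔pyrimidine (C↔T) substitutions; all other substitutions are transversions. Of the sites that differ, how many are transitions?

Differing sites — 2:C/T (Ti); 10:A/G (Ti); 13:C/T (Ti); 15:C/A (Tv).
Of the 4 differences, 3 transitions and 1 transversion, so the answer is 3.

3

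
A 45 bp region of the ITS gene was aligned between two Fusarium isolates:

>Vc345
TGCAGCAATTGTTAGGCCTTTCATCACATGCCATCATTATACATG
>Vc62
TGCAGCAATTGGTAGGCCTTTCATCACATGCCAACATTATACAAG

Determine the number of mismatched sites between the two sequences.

The sequences differ at positions 12 (T/G), 34 (T/A), 44 (T/A).
That gives 3 mismatches out of 45 aligned sites, so the Hamming distance is 3.

3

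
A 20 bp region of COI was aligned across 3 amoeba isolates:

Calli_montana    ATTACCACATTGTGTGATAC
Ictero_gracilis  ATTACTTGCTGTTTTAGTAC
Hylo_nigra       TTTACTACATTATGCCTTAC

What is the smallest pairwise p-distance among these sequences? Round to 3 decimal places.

0.300

Pairwise Hamming distances:
  Calli_montana vs Ictero_gracilis: 9
  Calli_montana vs Hylo_nigra: 6
  Ictero_gracilis vs Hylo_nigra: 10
The smallest is 6 mismatches, between Calli_montana and Hylo_nigra; p = 6/20 = 0.300.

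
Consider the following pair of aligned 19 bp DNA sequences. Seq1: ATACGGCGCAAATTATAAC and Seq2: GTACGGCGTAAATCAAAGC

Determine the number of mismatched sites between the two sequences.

Differing sites — 1:A/G; 9:C/T; 14:T/C; 16:T/A; 18:A/G.
That gives 5 mismatches out of 19 aligned sites, so the Hamming distance is 5.

5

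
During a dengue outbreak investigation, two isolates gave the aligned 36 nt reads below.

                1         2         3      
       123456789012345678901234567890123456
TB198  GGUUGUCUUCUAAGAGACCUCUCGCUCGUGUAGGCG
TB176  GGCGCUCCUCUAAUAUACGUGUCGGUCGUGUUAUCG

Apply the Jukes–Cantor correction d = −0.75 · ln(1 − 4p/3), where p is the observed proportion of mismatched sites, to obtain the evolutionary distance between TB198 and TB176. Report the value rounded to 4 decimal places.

The sequences differ at positions 3 (U/C), 4 (U/G), 5 (G/C), 8 (U/C), 14 (G/U), 16 (G/U), 19 (C/G), 21 (C/G), 25 (C/G), 32 (A/U), 33 (G/A), 34 (G/U).
p = 12/36 = 0.333333.
d = −0.75 · ln(1 − (4/3)·0.333333) = −0.75 · ln(0.555556) = −0.75 · (-0.587786) = 0.4408.

0.4408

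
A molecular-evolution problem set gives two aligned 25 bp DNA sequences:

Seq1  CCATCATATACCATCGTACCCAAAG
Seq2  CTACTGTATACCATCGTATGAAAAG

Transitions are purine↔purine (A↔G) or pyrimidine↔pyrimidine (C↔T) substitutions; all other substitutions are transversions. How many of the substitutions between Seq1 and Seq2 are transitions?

5

The sequences differ at positions 2 (C/T, transition), 4 (T/C, transition), 5 (C/T, transition), 6 (A/G, transition), 19 (C/T, transition), 20 (C/G, transversion), 21 (C/A, transversion).
Of the 7 differences, 5 transitions and 2 transversions, so the answer is 5.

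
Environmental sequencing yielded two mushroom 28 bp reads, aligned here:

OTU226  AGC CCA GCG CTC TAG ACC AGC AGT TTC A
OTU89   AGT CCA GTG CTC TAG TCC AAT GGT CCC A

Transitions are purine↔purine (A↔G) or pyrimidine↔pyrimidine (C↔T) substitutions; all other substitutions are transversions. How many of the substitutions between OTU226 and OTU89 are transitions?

Mismatches occur at site 3 (C/T, transition), site 8 (C/T, transition), site 16 (A/T, transversion), site 20 (G/A, transition), site 21 (C/T, transition), site 22 (A/G, transition), site 25 (T/C, transition), site 26 (T/C, transition).
Of the 8 differences, 7 transitions and 1 transversion, so the answer is 7.

7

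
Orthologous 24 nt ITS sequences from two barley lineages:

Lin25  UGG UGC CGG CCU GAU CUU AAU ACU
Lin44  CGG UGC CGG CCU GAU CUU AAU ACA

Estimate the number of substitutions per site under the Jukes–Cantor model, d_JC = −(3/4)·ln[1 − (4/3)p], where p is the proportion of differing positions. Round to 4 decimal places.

0.0883

The sequences differ at positions 1 (U/C), 24 (U/A).
p = 2/24 = 0.083333.
d = −0.75 · ln(1 − (4/3)·0.083333) = −0.75 · ln(0.888889) = −0.75 · (-0.117783) = 0.0883.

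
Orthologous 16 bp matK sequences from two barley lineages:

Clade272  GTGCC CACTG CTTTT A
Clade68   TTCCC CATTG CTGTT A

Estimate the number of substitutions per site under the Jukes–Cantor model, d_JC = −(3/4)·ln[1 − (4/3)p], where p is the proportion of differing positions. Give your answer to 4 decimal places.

The sequences differ at positions 1 (G/T), 3 (G/C), 8 (C/T), 13 (T/G).
p = 4/16 = 0.250000.
d = −0.75 · ln(1 − (4/3)·0.250000) = −0.75 · ln(0.666667) = −0.75 · (-0.405465) = 0.3041.

0.3041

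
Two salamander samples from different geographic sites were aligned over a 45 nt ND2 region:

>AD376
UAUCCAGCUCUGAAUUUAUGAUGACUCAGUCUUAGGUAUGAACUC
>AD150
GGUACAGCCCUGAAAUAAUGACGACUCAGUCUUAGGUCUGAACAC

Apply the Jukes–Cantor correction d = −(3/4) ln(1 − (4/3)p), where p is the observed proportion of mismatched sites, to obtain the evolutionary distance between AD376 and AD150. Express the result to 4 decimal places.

Mismatches occur at site 1 (U↔G), site 2 (A↔G), site 4 (C↔A), site 9 (U↔C), site 15 (U↔A), site 17 (U↔A), site 22 (U↔C), site 38 (A↔C), site 44 (U↔A).
p = 9/45 = 0.200000.
d = −0.75 · ln(1 − (4/3)·0.200000) = −0.75 · ln(0.733333) = −0.75 · (-0.310155) = 0.2326.

0.2326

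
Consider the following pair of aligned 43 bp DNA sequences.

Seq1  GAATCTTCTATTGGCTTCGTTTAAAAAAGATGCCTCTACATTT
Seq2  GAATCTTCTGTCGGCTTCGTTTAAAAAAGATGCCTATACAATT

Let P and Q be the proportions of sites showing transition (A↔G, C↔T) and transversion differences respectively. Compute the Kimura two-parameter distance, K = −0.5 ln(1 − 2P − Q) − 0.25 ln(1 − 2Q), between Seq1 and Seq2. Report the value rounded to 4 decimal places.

Mismatches occur at site 10 (A↔G, transition), site 12 (T↔C, transition), site 36 (C↔A, transversion), site 41 (T↔A, transversion).
Of the 4 differences, 2 transitions and 2 transversions over 43 sites: P = 2/43 = 0.046512, Q = 2/43 = 0.046512.
d = −0.5·ln(0.860464) − 0.25·ln(0.906976) = −0.5·(-0.150284) − 0.25·(-0.097639) = 0.0996.

0.0996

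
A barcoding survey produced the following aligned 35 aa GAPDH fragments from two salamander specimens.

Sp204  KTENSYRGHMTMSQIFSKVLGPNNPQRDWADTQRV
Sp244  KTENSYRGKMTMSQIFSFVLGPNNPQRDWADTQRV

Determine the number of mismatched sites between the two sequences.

2

The sequences differ at positions 9 (H/K), 18 (K/F).
That gives 2 mismatches out of 35 aligned sites, so the Hamming distance is 2.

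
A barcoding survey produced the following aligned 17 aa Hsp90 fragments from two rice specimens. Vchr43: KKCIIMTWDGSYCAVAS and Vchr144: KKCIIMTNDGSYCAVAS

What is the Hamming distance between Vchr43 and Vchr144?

1

The sequences differ at position 8 (W/N).
That gives 1 mismatch out of 17 aligned sites, so the Hamming distance is 1.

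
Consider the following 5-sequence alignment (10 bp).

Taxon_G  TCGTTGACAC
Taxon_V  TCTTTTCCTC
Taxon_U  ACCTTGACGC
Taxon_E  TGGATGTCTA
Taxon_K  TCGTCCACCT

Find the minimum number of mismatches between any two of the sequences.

3

Pairwise Hamming distances:
  Taxon_G vs Taxon_V: 4
  Taxon_G vs Taxon_U: 3
  Taxon_G vs Taxon_E: 5
  Taxon_G vs Taxon_K: 4
  Taxon_V vs Taxon_U: 5
  Taxon_V vs Taxon_E: 6
  Taxon_V vs Taxon_K: 6
  Taxon_U vs Taxon_E: 7
  Taxon_U vs Taxon_K: 6
  Taxon_E vs Taxon_K: 7
The smallest is 3, between Taxon_G and Taxon_U.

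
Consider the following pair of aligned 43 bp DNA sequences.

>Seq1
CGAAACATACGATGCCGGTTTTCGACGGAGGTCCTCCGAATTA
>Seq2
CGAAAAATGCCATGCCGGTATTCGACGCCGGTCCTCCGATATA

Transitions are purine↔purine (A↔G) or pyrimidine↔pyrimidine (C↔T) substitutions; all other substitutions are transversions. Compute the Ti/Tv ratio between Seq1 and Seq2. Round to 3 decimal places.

The sequences differ at positions 6 (C/A, transversion), 9 (A/G, transition), 11 (G/C, transversion), 20 (T/A, transversion), 28 (G/C, transversion), 29 (A/C, transversion), 40 (A/T, transversion), 41 (T/A, transversion).
Of the 8 differences, 1 transition and 7 transversions, so Ti/Tv = 1/7 = 0.143.

0.143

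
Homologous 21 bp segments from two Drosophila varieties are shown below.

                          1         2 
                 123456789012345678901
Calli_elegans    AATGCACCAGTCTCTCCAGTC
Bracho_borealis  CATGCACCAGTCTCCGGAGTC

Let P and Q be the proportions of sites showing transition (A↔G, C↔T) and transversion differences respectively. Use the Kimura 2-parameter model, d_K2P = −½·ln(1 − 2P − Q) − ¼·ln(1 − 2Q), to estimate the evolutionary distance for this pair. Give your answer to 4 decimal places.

0.2201

The sequences differ at positions 1 (A/C, transversion), 15 (T/C, transition), 16 (C/G, transversion), 17 (C/G, transversion).
Of the 4 differences, 1 transition and 3 transversions over 21 sites: P = 1/21 = 0.047619, Q = 3/21 = 0.142857.
d = −0.5·ln(0.761905) − 0.25·ln(0.714286) = −0.5·(-0.271933) − 0.25·(-0.336472) = 0.2201.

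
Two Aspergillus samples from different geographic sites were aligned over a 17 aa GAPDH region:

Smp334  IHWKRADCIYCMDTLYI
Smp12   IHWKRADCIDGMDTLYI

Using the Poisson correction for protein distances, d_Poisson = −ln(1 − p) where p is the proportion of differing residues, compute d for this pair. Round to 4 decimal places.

0.1252

Mismatches occur at site 10 (Y/D), site 11 (C/G).
p = 2/17 = 0.117647.
d = −ln(1 − 0.117647) = −ln(0.882353) = 0.1252.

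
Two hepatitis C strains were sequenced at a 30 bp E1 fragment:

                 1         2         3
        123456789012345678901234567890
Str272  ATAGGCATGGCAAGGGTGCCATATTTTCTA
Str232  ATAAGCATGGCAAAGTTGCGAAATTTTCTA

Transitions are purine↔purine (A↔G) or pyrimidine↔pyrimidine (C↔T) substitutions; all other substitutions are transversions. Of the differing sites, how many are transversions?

3

The sequences differ at positions 4 (G/A, transition), 14 (G/A, transition), 16 (G/T, transversion), 20 (C/G, transversion), 22 (T/A, transversion).
Of the 5 differences, 2 transitions and 3 transversions, so the answer is 3.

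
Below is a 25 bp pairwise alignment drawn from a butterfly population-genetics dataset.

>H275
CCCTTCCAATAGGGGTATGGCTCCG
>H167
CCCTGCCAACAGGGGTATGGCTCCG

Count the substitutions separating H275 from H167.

2

Mismatches occur at site 5 (T↔G), site 10 (T↔C).
That gives 2 mismatches out of 25 aligned sites, so the Hamming distance is 2.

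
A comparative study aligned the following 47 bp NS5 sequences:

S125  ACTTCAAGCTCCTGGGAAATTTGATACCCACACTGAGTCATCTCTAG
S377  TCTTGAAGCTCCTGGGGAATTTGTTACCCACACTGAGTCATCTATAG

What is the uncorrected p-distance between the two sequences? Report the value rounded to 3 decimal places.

0.106

The sequences differ at positions 1 (A/T), 5 (C/G), 17 (A/G), 24 (A/T), 44 (C/A).
There are 5 differences over 47 sites, so p = 5/47 = 0.106.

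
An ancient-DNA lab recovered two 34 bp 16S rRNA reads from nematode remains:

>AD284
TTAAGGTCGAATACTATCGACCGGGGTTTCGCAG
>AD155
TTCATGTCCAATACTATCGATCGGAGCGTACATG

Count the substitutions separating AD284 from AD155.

The sequences differ at positions 3 (A/C), 5 (G/T), 9 (G/C), 21 (C/T), 25 (G/A), 27 (T/C), 28 (T/G), 30 (C/A), 31 (G/C), 32 (C/A), 33 (A/T).
That gives 11 mismatches out of 34 aligned sites, so the Hamming distance is 11.

11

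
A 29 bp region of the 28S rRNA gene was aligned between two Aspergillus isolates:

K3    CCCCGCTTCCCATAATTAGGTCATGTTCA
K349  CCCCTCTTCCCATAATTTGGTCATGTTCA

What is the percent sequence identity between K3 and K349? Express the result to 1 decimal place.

Mismatches occur at site 5 (G→T), site 18 (A→T).
27 of the 29 sites match, so the percent identity is 27/29 × 100 = 93.1%.

93.1%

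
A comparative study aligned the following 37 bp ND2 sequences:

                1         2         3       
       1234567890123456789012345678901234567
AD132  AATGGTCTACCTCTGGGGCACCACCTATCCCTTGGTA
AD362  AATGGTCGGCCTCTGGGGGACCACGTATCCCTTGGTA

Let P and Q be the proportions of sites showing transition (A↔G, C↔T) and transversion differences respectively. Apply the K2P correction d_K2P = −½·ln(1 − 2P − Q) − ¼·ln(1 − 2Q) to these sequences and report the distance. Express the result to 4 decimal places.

0.1168

Mismatches occur at site 8 (T→G, transversion), site 9 (A→G, transition), site 19 (C→G, transversion), site 25 (C→G, transversion).
Of the 4 differences, 1 transition and 3 transversions over 37 sites: P = 1/37 = 0.027027, Q = 3/37 = 0.081081.
d = −0.5·ln(0.864865) − 0.25·ln(0.837838) = −0.5·(-0.145182) − 0.25·(-0.176931) = 0.1168.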